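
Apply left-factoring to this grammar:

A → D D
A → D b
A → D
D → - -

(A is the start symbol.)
Left-factoring transforms A → αβ₁ | αβ₂ into A → αA' and A' → β₁ | β₂
(α is the longest common prefix among the alternatives). Repeat until
no nonterminal has two alternatives with a common prefix.

Round 1: A has alternatives sharing prefix 'D'. Introduce A': A → D A'
  Add: A' → D
  Add: A' → b
  Add: A' → ε

No remaining common prefixes — done.

Resulting grammar:
A → D A'
A' → D
A' → b
A' → ε
D → - -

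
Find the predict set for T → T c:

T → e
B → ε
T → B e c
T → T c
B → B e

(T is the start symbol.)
PREDICT(T → T c) = (FIRST(RHS) \ {ε}) ∪ (FOLLOW(T) if ε ∈ FIRST(RHS), i.e. RHS ⇒* ε)
FIRST(T) = { 'e' }
FIRST(T c) = { 'e' }
ε ∉ FIRST(T c), so FOLLOW(T) is not added.
PREDICT(T → T c) = { 'e' }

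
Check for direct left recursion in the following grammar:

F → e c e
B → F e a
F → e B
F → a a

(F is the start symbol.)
No direct left recursion

F → e c e: starts with e
B → F e a: starts with F
F → e B: starts with e
F → a a: starts with a

No direct left recursion found.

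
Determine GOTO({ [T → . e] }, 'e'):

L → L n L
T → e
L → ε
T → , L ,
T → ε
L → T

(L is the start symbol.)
GOTO(I, 'e') = CLOSURE({ [A → αX.β] : [A → α.Xβ] ∈ I, X = 'e' })

Items with dot before 'e', with the dot advanced:
  [T → . e] → [T → e .]
Closure adds nothing (no advanced item has the dot before a non-terminal).

GOTO = { [T → e .] }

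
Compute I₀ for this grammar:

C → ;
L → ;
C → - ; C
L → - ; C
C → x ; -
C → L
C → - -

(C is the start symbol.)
{ [C → . - -], [C → . - ; C], [C → . ;], [C → . L], [C → . x ; -], [C' → . C], [L → . - ; C], [L → . ;] }

First, augment the grammar with C' → C
I₀ = CLOSURE({ [C' → . C] }):
  [C' → . C] has the dot before C: add [C → . ;], [C → . - ; C], [C → . x ; -], [C → . L], [C → . - -]
  [C → . L] has the dot before L: add [L → . ;], [L → . - ; C]
No further items can be added.

I₀ = { [C → . - -], [C → . - ; C], [C → . ;], [C → . L], [C → . x ; -], [C' → . C], [L → . - ; C], [L → . ;] }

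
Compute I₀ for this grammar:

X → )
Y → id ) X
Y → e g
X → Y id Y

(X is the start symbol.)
First, augment the grammar with X' → X
I₀ = CLOSURE({ [X' → . X] }):
  [X' → . X] has the dot before X: add [X → . )], [X → . Y id Y]
  [X → . Y id Y] has the dot before Y: add [Y → . id ) X], [Y → . e g]
No further items can be added.

I₀ = { [X → . )], [X → . Y id Y], [X' → . X], [Y → . e g], [Y → . id ) X] }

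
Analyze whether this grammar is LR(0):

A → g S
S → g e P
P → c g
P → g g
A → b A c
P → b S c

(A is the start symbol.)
Yes, the grammar is LR(0)

Augment with A' → A and build the canonical LR(0) collection (I0 = CLOSURE({[A' → . A]}), then GOTO on every symbol after a dot until no new states appear). It has 17 states:
  I0: { [A → . b A c], [A → . g S], [A' → . A] }  — shift
  I1: { [A' → A .] }  — accept
  I2: { [A → . b A c], [A → . g S], [A → b . A c] }  — shift
  I3: { [A → g . S], [S → . g e P] }  — shift
  I4: { [A → g S .] }  — reduce
  I5: { [S → g . e P] }  — shift
  I6: { [P → . b S c], [P → . c g], [P → . g g], [S → g e . P] }  — shift
  I7: { [S → g e P .] }  — reduce
  I8: { [P → b . S c], [S → . g e P] }  — shift
  I9: { [P → c . g] }  — shift
  I10: { [P → g . g] }  — shift
  I11: { [P → g g .] }  — reduce
  I12: { [P → c g .] }  — reduce
  I13: { [P → b S . c] }  — shift
  I14: { [P → b S c .] }  — reduce
  I15: { [A → b A . c] }  — shift
  I16: { [A → b A c .] }  — reduce

Every state is either a pure shift/goto state or contains exactly one complete item and nothing to shift — no conflicts. The grammar is LR(0).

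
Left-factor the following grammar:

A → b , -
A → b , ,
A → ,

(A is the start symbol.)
A → b , A'
A' → -
A' → ,
A → ,

Left-factoring transforms A → αβ₁ | αβ₂ into A → αA' and A' → β₁ | β₂
(α is the longest common prefix among the alternatives). Repeat until
no nonterminal has two alternatives with a common prefix.

Round 1: A has alternatives sharing prefix 'b ,'. Introduce A': A → b , A'
  Add: A' → -
  Add: A' → ,

No remaining common prefixes — done.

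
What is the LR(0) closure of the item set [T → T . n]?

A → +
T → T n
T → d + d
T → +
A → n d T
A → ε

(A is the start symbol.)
{ [T → T . n] }

To compute CLOSURE, for each item [A → α.Bβ] where B is a non-terminal, add [B → .γ] for all productions B → γ; repeat for the newly added items until nothing changes.

Start with: [T → T . n]
The dot precedes the terminal n, so nothing is added.

CLOSURE = { [T → T . n] }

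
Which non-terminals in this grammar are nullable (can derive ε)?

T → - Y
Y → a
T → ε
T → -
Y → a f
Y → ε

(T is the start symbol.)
{ 'T', 'Y' }

A non-terminal is nullable if it can derive ε (the empty string): either it has an ε-production, or it has a production whose right-hand side consists entirely of nullable non-terminals.

ε-productions: T → ε, Y → ε
So T, Y are immediately nullable.
Every non-terminal is now nullable.
Nullable = { 'T', 'Y' }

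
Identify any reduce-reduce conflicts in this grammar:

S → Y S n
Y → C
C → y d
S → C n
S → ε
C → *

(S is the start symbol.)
Augment with S' → S and build the canonical LR(0) collection (I0 = CLOSURE({[S' → . S]}), then GOTO on every symbol after a dot until no new states appear). It has 10 states:
  I0: { [C → . *], [C → . y d], [S → . C n], [S → . Y S n], [S → .], [S' → . S], [Y → . C] }  — shift, reduce
  I1: { [C → * .] }  — reduce
  I2: { [S → C . n], [Y → C .] }  — shift, reduce
  I3: { [S' → S .] }  — accept
  I4: { [C → . *], [C → . y d], [S → . C n], [S → . Y S n], [S → .], [S → Y . S n], [Y → . C] }  — shift, reduce
  I5: { [C → y . d] }  — shift
  I6: { [C → y d .] }  — reduce
  I7: { [S → Y S . n] }  — shift
  I8: { [S → Y S n .] }  — reduce
  I9: { [S → C n .] }  — reduce

No state contains more than one complete item.

Answer: No reduce-reduce conflicts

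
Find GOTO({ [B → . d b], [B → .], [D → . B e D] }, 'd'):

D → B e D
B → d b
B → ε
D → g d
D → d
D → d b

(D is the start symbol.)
GOTO(I, 'd') = CLOSURE({ [A → αX.β] : [A → α.Xβ] ∈ I, X = 'd' })

Items with dot before 'd', with the dot advanced:
  [B → . d b] → [B → d . b]
Closure adds nothing (no advanced item has the dot before a non-terminal).

GOTO = { [B → d . b] }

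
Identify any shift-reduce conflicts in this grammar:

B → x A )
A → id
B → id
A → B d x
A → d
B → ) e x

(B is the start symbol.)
No shift-reduce conflicts

A shift-reduce conflict occurs when an LR(0) state has both:
  - a complete (reduce) item [A → α .] (dot at the end), and
  - a shift item [B → β . c γ] (dot before a terminal).

Augment with B' → B and build the canonical LR(0) collection (I0 = CLOSURE({[B' → . B]}), then GOTO on every symbol after a dot until no new states appear). It has 14 states:
  I0: { [B → . ) e x], [B → . id], [B → . x A )], [B' → . B] }  — shift
  I1: { [B → ) . e x] }  — shift
  I2: { [B' → B .] }  — accept
  I3: { [B → id .] }  — reduce
  I4: { [A → . B d x], [A → . d], [A → . id], [B → . ) e x], [B → . id], [B → . x A )], [B → x . A )] }  — shift
  I5: { [B → x A . )] }  — shift
  I6: { [A → B . d x] }  — shift
  I7: { [A → d .] }  — reduce
  I8: { [A → id .], [B → id .] }  — 2 reduces
  I9: { [A → B d . x] }  — shift
  I10: { [A → B d x .] }  — reduce
  I11: { [B → x A ) .] }  — reduce
  I12: { [B → ) e . x] }  — shift
  I13: { [B → ) e x .] }  — reduce

No state contains both a complete item and a shift item.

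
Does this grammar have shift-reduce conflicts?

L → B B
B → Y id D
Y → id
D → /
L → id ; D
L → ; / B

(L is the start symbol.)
A shift-reduce conflict occurs when an LR(0) state has both:
  - a complete (reduce) item [A → α .] (dot at the end), and
  - a shift item [B → β . c γ] (dot before a terminal).

Augment with L' → L and build the canonical LR(0) collection (I0 = CLOSURE({[L' → . L]}), then GOTO on every symbol after a dot until no new states appear). It has 15 states:
  I0: { [B → . Y id D], [L → . ; / B], [L → . B B], [L → . id ; D], [L' → . L], [Y → . id] }  — shift
  I1: { [L → ; . / B] }  — shift
  I2: { [B → . Y id D], [L → B . B], [Y → . id] }  — shift
  I3: { [L' → L .] }  — accept
  I4: { [B → Y . id D] }  — shift
  I5: { [L → id . ; D], [Y → id .] }  — shift, reduce
  I6: { [D → . /], [L → id ; . D] }  — shift
  I7: { [D → / .] }  — reduce
  I8: { [L → id ; D .] }  — reduce
  I9: { [B → Y id . D], [D → . /] }  — shift
  I10: { [B → Y id D .] }  — reduce
  I11: { [L → B B .] }  — reduce
  I12: { [Y → id .] }  — reduce
  I13: { [B → . Y id D], [L → ; / . B], [Y → . id] }  — shift
  I14: { [L → ; / B .] }  — reduce

I5 contains reduce item [Y → id .] and shift item [L → id . ; D] — shift-reduce conflict.

Answer: Yes — I5: [Y → id .] vs [L → id . ; D]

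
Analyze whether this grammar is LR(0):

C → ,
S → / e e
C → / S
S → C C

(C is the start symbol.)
Yes, the grammar is LR(0)

A grammar is LR(0) if no state in the canonical LR(0) collection has:
  - both a shift item (dot before a terminal) and a complete item (shift-reduce conflict), or
  - two or more complete items (reduce-reduce conflict; the accept item [C' → C .] counts as a complete item here).

Augment with C' → C and build the canonical LR(0) collection (I0 = CLOSURE({[C' → . C]}), then GOTO on every symbol after a dot until no new states appear). It has 10 states:
  I0: { [C → . ,], [C → . / S], [C' → . C] }  — shift
  I1: { [C → , .] }  — reduce
  I2: { [C → . ,], [C → . / S], [C → / . S], [S → . / e e], [S → . C C] }  — shift
  I3: { [C' → C .] }  — accept
  I4: { [C → . ,], [C → . / S], [C → / . S], [S → . / e e], [S → . C C], [S → / . e e] }  — shift
  I5: { [C → . ,], [C → . / S], [S → C . C] }  — shift
  I6: { [C → / S .] }  — reduce
  I7: { [S → C C .] }  — reduce
  I8: { [S → / e . e] }  — shift
  I9: { [S → / e e .] }  — reduce

Every state is either a pure shift/goto state or contains exactly one complete item and nothing to shift — no conflicts. The grammar is LR(0).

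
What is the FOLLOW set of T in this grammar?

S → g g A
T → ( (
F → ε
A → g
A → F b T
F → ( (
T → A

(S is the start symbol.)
In A → F b T: T is at the end, add FOLLOW(A)

The FOLLOW sets referred to above (computed the same way, to a fixed point):
  FOLLOW(A) = { $ }

Taking the union: FOLLOW(T) = { $ }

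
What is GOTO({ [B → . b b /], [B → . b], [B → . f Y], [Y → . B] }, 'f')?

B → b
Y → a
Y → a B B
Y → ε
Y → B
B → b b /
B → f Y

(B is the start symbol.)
GOTO(I, 'f') = CLOSURE({ [A → αX.β] : [A → α.Xβ] ∈ I, X = 'f' })

Items with dot before 'f', with the dot advanced:
  [B → . f Y] → [B → f . Y]
Closure of the advanced items:
  [B → f . Y] has the dot before Y: add [Y → . a], [Y → . a B B], [Y → .], [Y → . B]
  [Y → . B] has the dot before B: add [B → . b], [B → . b b /], [B → . f Y]

GOTO = { [B → . b b /], [B → . b], [B → . f Y], [B → f . Y], [Y → . B], [Y → . a B B], [Y → . a], [Y → .] }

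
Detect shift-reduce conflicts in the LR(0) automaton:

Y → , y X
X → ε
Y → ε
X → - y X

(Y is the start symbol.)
Yes — I0: [Y → .] vs [Y → . , y X]; I3: [X → .] vs [X → . - y X]; I6: [X → .] vs [X → . - y X]

Augment with Y' → Y and build the canonical LR(0) collection (I0 = CLOSURE({[Y' → . Y]}), then GOTO on every symbol after a dot until no new states appear). It has 8 states:
  I0: { [Y → . , y X], [Y → .], [Y' → . Y] }  — shift, reduce
  I1: { [Y → , . y X] }  — shift
  I2: { [Y' → Y .] }  — accept
  I3: { [X → . - y X], [X → .], [Y → , y . X] }  — shift, reduce
  I4: { [X → - . y X] }  — shift
  I5: { [Y → , y X .] }  — reduce
  I6: { [X → - y . X], [X → . - y X], [X → .] }  — shift, reduce
  I7: { [X → - y X .] }  — reduce

I0 contains reduce item [Y → .] and shift item [Y → . , y X] — shift-reduce conflict.
I3 contains reduce item [X → .] and shift item [X → . - y X] — shift-reduce conflict.
I6 contains reduce item [X → .] and shift item [X → . - y X] — shift-reduce conflict.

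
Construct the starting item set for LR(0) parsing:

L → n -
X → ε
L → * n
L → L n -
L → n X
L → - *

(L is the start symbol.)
First, augment the grammar with L' → L
I₀ = CLOSURE({ [L' → . L] }):
  [L' → . L] has the dot before L: add [L → . n -], [L → . * n], [L → . L n -], [L → . n X], [L → . - *]
No further items can be added.

I₀ = { [L → . * n], [L → . - *], [L → . L n -], [L → . n -], [L → . n X], [L' → . L] }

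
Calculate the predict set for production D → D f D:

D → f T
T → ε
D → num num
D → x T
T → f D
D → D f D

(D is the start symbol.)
{ 'f', 'num', 'x' }

PREDICT(D → D f D) = (FIRST(RHS) \ {ε}) ∪ (FOLLOW(D) if ε ∈ FIRST(RHS), i.e. RHS ⇒* ε)
FIRST(D) = { 'f', 'num', 'x' }
FIRST(D f D) = { 'f', 'num', 'x' }
ε ∉ FIRST(D f D), so FOLLOW(D) is not added.
PREDICT(D → D f D) = { 'f', 'num', 'x' }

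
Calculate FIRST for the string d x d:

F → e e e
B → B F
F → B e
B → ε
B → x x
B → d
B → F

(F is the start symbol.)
{ 'd' }

To compute FIRST(d x d), process the symbols left to right:
Symbol d is a terminal. Add 'd' and stop.
FIRST(d x d) = { 'd' }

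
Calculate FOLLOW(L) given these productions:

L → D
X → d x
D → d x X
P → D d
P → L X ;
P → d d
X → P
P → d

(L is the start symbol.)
L is the start symbol, so $ ∈ FOLLOW(L).
In P → L X ;: L is followed by X ';', add FIRST(X ';') \ {ε} = { 'd' }

Taking the union: FOLLOW(L) = { $, 'd' }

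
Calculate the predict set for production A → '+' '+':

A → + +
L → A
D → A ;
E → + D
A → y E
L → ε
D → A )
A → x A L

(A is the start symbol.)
{ '+' }

PREDICT(A → '+' '+') = (FIRST(RHS) \ {ε}) ∪ (FOLLOW(A) if ε ∈ FIRST(RHS), i.e. RHS ⇒* ε)
FIRST('+' '+') = { '+' }
ε ∉ FIRST('+' '+'), so FOLLOW(A) is not added.
PREDICT(A → '+' '+') = { '+' }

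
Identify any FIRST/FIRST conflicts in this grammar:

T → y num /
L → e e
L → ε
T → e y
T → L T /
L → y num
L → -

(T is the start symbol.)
Yes. T → y num '/' / T → L T '/' on { 'y' }; T → e y / T → L T '/' on { 'e' }

A FIRST/FIRST conflict occurs when two productions N → α and N → β for the same non-terminal have FIRST(α) ∩ FIRST(β) ≠ ∅ (with ε ∈ FIRST of a nullable right-hand side, so two nullable alternatives also conflict).

FIRST sets of the non-terminals at (or reachable through a nullable prefix from) the front of some alternative:
  FIRST(L) = { '-', 'e', 'y', ε }
  FIRST(T) = { '-', 'e', 'y' }

Productions for T:
  T → y num /: FIRST = { 'y' }
  T → e y: FIRST = { 'e' }
  T → L T /: FIRST = { '-', 'e', 'y' }
Productions for L:
  L → e e: FIRST = { 'e' }
  L → ε: FIRST = { ε }
  L → y num: FIRST = { 'y' }
  L → -: FIRST = { '-' }

Conflict for T: T → y num / and T → L T /
  Overlap: { 'y' }
Conflict for T: T → e y and T → L T /
  Overlap: { 'e' }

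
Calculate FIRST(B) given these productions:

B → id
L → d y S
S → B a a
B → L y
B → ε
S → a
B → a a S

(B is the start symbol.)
FIRST sets of the other non-terminals involved (by the same procedure, iterated to a fixed point):
  FIRST(L) = { 'd' }

From B → id:
  - id is a terminal: add 'id' and stop
From B → L y:
  - L is a non-terminal: add FIRST(L) \ {ε} = { 'd' }
    L is not nullable, so stop
From B → ε:
  - ε-production, so ε ∈ FIRST(B)
From B → a a S:
  - a is a terminal: add 'a' and stop

Collecting: FIRST(B) = { 'a', 'd', 'id', ε }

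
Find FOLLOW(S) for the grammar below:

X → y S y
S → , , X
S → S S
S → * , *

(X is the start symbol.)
In X → y S y: S is followed by y, add FIRST(y) \ {ε} = { 'y' }
In S → S S: S is followed by S, add FIRST(S) \ {ε} = { '*', ',' }
In S → S S: S is at the end; this adds FOLLOW(S) to itself — nothing new

Taking the union: FOLLOW(S) = { '*', ',', 'y' }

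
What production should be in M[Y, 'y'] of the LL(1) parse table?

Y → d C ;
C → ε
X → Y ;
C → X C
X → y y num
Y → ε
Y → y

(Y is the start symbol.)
To find M[Y, 'y'], we find productions for Y where 'y' is in the predict set (PREDICT(N → α) = (FIRST(α) \ {ε}) ∪ (FOLLOW(N) if α ⇒* ε)).

Relevant sets:
  FOLLOW(Y) = { $, ';' }

Y → d C ;: PREDICT = { 'd' }
Y → ε: PREDICT = { $, ';' }
Y → y: PREDICT = { 'y' }
  'y' is in predict set, so this production goes in M[Y, 'y']

M[Y, 'y'] = Y → y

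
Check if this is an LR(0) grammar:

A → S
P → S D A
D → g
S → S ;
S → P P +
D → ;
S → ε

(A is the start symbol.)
A grammar is LR(0) if no state in the canonical LR(0) collection has:
  - both a shift item (dot before a terminal) and a complete item (shift-reduce conflict), or
  - two or more complete items (reduce-reduce conflict; the accept item [A' → A .] counts as a complete item here).

Augment with A' → A and build the canonical LR(0) collection (I0 = CLOSURE({[A' → . A]}), then GOTO on every symbol after a dot until no new states appear). It has 11 states:
  I0: { [A → . S], [A' → . A], [P → . S D A], [S → . P P +], [S → . S ;], [S → .] }  — reduce
  I1: { [A' → A .] }  — accept
  I2: { [P → . S D A], [S → . P P +], [S → . S ;], [S → .], [S → P . P +] }  — reduce
  I3: { [A → S .], [D → . ;], [D → . g], [P → S . D A], [S → S . ;] }  — shift, reduce
  I4: { [D → ; .], [S → S ; .] }  — 2 reduces
  I5: { [A → . S], [P → . S D A], [P → S D . A], [S → . P P +], [S → . S ;], [S → .] }  — reduce
  I6: { [D → g .] }  — reduce
  I7: { [P → S D A .] }  — reduce
  I8: { [P → . S D A], [S → . P P +], [S → . S ;], [S → .], [S → P . P +], [S → P P . +] }  — shift, reduce
  I9: { [D → . ;], [D → . g], [P → S . D A], [S → S . ;] }  — shift
  I10: { [S → P P + .] }  — reduce

Conflict in state I3:
  Shift-reduce conflict between [A → S .] and [D → . ;]
So the grammar is NOT LR(0).

Answer: No. Shift-reduce conflict between [A → S .] and [D → . ;]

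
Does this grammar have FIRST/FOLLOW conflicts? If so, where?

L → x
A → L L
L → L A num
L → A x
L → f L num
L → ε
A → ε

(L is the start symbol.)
Nullable non-terminals: A, L.
FIRST sets used below: FIRST(L) = { 'f', 'num', 'x', ε }, FIRST(A) = { 'f', 'num', 'x', ε }

A: nullable alternative(s) A → L L, A → ε; FOLLOW(A) = { 'num', 'x' }
  A → L L: FIRST \ {ε} = { 'f', 'num', 'x' } — overlaps FOLLOW(A) on { 'num', 'x' }: CONFLICT
  A → ε: FIRST \ {ε} = { } — disjoint from FOLLOW(A)

L: nullable alternative(s) L → ε; FOLLOW(L) = { $, 'f', 'num', 'x' }
  L → x: FIRST \ {ε} = { 'x' } — overlaps FOLLOW(L) on { 'x' }: CONFLICT
  L → L A num: FIRST \ {ε} = { 'f', 'num', 'x' } — overlaps FOLLOW(L) on { 'f', 'num', 'x' }: CONFLICT
  L → A x: FIRST \ {ε} = { 'f', 'num', 'x' } — overlaps FOLLOW(L) on { 'f', 'num', 'x' }: CONFLICT
  L → f L num: FIRST \ {ε} = { 'f' } — overlaps FOLLOW(L) on { 'f' }: CONFLICT
  L → ε: FIRST \ {ε} = { } — this is the only nullable alternative, skip

So the grammar has 5 FIRST/FOLLOW conflicts (marked CONFLICT above).

Answer: Yes. L → x with FOLLOW(L) on { 'x' }; L → L A num with FOLLOW(L) on { 'f', 'num', 'x' }; L → A x with FOLLOW(L) on { 'f', 'num', 'x' }; L → f L num with FOLLOW(L) on { 'f' }; A → L L with FOLLOW(A) on { 'num', 'x' }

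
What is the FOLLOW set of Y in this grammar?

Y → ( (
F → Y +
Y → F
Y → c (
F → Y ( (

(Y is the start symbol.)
To compute FOLLOW(Y), find every occurrence of Y on a right-hand side N → α Y β: add FIRST(β) \ {ε}, and if β is empty or nullable also add FOLLOW(N). Iterate to a fixed point.

Y is the start symbol, so $ ∈ FOLLOW(Y).
In F → Y +: Y is followed by '+', add FIRST('+') \ {ε} = { '+' }
In F → Y ( (: Y is followed by '(' '(', add FIRST('(' '(') \ {ε} = { '(' }

Taking the union: FOLLOW(Y) = { $, '(', '+' }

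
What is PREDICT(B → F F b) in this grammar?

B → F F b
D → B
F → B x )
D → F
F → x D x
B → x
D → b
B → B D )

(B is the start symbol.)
PREDICT(B → F F b) = (FIRST(RHS) \ {ε}) ∪ (FOLLOW(B) if ε ∈ FIRST(RHS), i.e. RHS ⇒* ε)
FIRST(F) = { 'x' }
FIRST(F F b) = { 'x' }
ε ∉ FIRST(F F b), so FOLLOW(B) is not added.
PREDICT(B → F F b) = { 'x' }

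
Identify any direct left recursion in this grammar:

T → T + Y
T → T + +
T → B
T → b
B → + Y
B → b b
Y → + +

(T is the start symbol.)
Yes, T is left-recursive

T → T + Y: LEFT RECURSIVE (starts with T)
T → T + +: LEFT RECURSIVE (starts with T)
T → B: starts with B
T → b: starts with b
B → + Y: starts with '+'
B → b b: starts with b
Y → + +: starts with '+'

The grammar has direct left recursion on: T.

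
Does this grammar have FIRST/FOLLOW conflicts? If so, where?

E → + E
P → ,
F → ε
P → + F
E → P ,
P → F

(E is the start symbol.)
A FIRST/FOLLOW conflict occurs when a non-terminal N has a nullable alternative N → β (β ⇒* ε) and another alternative N → α with FIRST(α) ∩ FOLLOW(N) ≠ ∅: on such a lookahead the parser cannot decide between expanding α and letting N vanish via β.

Nullable non-terminals: F, P.
FIRST sets used below: FIRST(F) = { ε }
F has a nullable alternative but only one production, so nothing to check.

P: nullable alternative(s) P → F; FOLLOW(P) = { ',' }
  P → ,: FIRST \ {ε} = { ',' } — overlaps FOLLOW(P) on { ',' }: CONFLICT
  P → + F: FIRST \ {ε} = { '+' } — disjoint from FOLLOW(P)
  P → F: FIRST \ {ε} = { } — this is the only nullable alternative, skip

E has no nullable alternative, so no FIRST/FOLLOW check is needed there.

So the grammar has 1 FIRST/FOLLOW conflict (marked CONFLICT above).

Answer: Yes. P → ',' with FOLLOW(P) on { ',' }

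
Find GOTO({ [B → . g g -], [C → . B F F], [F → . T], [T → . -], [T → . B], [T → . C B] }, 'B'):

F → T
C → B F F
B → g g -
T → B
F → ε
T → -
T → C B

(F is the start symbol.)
GOTO(I, 'B') = CLOSURE({ [A → αX.β] : [A → α.Xβ] ∈ I, X = 'B' })

Items with dot before 'B', with the dot advanced:
  [C → . B F F] → [C → B . F F]
  [T → . B] → [T → B .]
Closure of the advanced items:
  [C → B . F F] has the dot before F: add [F → . T], [F → .]
  [F → . T] has the dot before T: add [T → . B], [T → . -], [T → . C B]
  [T → . B] has the dot before B: add [B → . g g -]
  [T → . C B] has the dot before C: add [C → . B F F]

GOTO = { [B → . g g -], [C → . B F F], [C → B . F F], [F → . T], [F → .], [T → . -], [T → . B], [T → . C B], [T → B .] }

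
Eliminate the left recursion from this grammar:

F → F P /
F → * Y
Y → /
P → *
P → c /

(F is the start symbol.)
F is directly left-recursive. The standard transformation for
  A → A α₁ | ... | A α_m | β₁ | ... | β_n
is
  A  → β₁ A' | ... | β_n A'
  A' → α₁ A' | ... | α_m A' | ε

F → * Y becomes F → * Y F'
F → F P / becomes F' → P / F'
Add F' → ε

Productions for other non-terminals are unchanged:
  Y → /
  P → *
  P → c /

Resulting grammar:
F → * Y F'
F' → P / F'
F' → ε
Y → /
P → *
P → c /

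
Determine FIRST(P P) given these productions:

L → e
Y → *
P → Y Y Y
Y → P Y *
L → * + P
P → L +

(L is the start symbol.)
{ '*', 'e' }

FIRST sets of the non-terminals involved (from the grammar, by fixed-point iteration):
  FIRST(P) = { '*', 'e' }

To compute FIRST(P P), process the symbols left to right:
Symbol P is a non-terminal. Add FIRST(P) \ {ε} = { '*', 'e' }
P is not nullable (ε ∉ FIRST(P)), so stop here.
FIRST(P P) = { '*', 'e' }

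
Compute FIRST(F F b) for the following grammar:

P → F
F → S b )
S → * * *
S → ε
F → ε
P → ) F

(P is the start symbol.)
FIRST sets of the non-terminals involved (from the grammar, by fixed-point iteration):
  FIRST(F) = { '*', 'b', ε }

To compute FIRST(F F b), process the symbols left to right:
Symbol F is a non-terminal. Add FIRST(F) \ {ε} = { '*', 'b' }
F is nullable (ε ∈ FIRST(F)), continue to the next symbol.
Symbol F is a non-terminal. Add FIRST(F) \ {ε} = { '*', 'b' }
F is nullable (ε ∈ FIRST(F)), continue to the next symbol.
Symbol b is a terminal. Add 'b' and stop.
FIRST(F F b) = { '*', 'b' }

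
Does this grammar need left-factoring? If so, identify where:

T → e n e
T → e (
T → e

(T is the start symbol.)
Left-factoring is needed when two productions for the same non-terminal
share a common prefix on the right-hand side.

Productions for T:
  T → e n e
  T → e (
  T → e

Found common prefix 'e' in productions for T

Answer: Yes, T has productions with common prefix 'e'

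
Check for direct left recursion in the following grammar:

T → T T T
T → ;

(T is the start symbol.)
Direct left recursion occurs when N → N α for some non-terminal N (the right-hand side begins with the left-hand side itself).

T → T T T: LEFT RECURSIVE (starts with T)
T → ;: starts with ';'

The grammar has direct left recursion on: T.

Answer: Yes, T is left-recursive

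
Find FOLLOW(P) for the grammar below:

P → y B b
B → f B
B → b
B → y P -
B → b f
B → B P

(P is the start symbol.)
P is the start symbol, so $ ∈ FOLLOW(P).
In B → y P -: P is followed by '-', add FIRST('-') \ {ε} = { '-' }
In B → B P: P is at the end, add FOLLOW(B)

The FOLLOW sets referred to above (computed the same way, to a fixed point):
  FOLLOW(B) = { 'b', 'y' }

Taking the union: FOLLOW(P) = { $, '-', 'b', 'y' }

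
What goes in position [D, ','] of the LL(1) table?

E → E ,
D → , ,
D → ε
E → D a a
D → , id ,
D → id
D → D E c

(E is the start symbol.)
D → , ,, D → ε, D → , id ,, D → D E c

To find M[D, ','], we find productions for D where ',' is in the predict set (PREDICT(N → α) = (FIRST(α) \ {ε}) ∪ (FOLLOW(N) if α ⇒* ε)).

Relevant sets:
  FIRST(D) = { ',', 'a', 'id', ε }
  FIRST(E) = { ',', 'a', 'id' }
  FOLLOW(D) = { ',', 'a', 'id' }

D → , ,: PREDICT = { ',' }
  ',' is in predict set, so this production goes in M[D, ',']
D → ε: PREDICT = { ',', 'a', 'id' }
  ',' is in predict set, so this production goes in M[D, ',']
D → , id ,: PREDICT = { ',' }
  ',' is in predict set, so this production goes in M[D, ',']
D → id: PREDICT = { 'id' }
D → D E c: PREDICT = { ',', 'a', 'id' }
  ',' is in predict set, so this production goes in M[D, ',']

M[D, ','] = D → , ,, D → ε, D → , id ,, D → D E c  (a multiply-defined cell — the grammar is not LL(1))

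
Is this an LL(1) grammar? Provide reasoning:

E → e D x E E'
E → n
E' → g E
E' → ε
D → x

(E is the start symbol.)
No. Predict set conflict for E': { 'g' }

Relevant sets:
  FOLLOW(E') = { $, 'g' }

For E:
  PREDICT(E → e D x E E') = { 'e' }
  PREDICT(E → n) = { 'n' }
For E':
  PREDICT(E' → g E) = { 'g' }
  PREDICT(E' → ε) = { $, 'g' }
D has a single production, so nothing to check there.

Conflict found: Predict set conflict for E': { 'g' }
The grammar is NOT LL(1).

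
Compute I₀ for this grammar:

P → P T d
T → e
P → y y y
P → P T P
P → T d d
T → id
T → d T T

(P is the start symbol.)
First, augment the grammar with P' → P
I₀ = CLOSURE({ [P' → . P] }):
  [P' → . P] has the dot before P: add [P → . P T d], [P → . y y y], [P → . P T P], [P → . T d d]
  [P → . T d d] has the dot before T: add [T → . e], [T → . id], [T → . d T T]
No further items can be added.

I₀ = { [P → . P T P], [P → . P T d], [P → . T d d], [P → . y y y], [P' → . P], [T → . d T T], [T → . e], [T → . id] }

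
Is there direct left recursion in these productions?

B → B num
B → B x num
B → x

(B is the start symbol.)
B → B num: LEFT RECURSIVE (starts with B)
B → B x num: LEFT RECURSIVE (starts with B)
B → x: starts with x

The grammar has direct left recursion on: B.

Answer: Yes, B is left-recursive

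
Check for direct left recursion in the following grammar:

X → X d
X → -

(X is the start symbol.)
Yes, X is left-recursive

X → X d: LEFT RECURSIVE (starts with X)
X → -: starts with '-'

The grammar has direct left recursion on: X.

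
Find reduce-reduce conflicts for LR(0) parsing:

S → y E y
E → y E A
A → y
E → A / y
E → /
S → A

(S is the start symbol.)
No reduce-reduce conflicts

A reduce-reduce conflict occurs when an LR(0) state has two complete items [A → α .] and [B → β .] — both call for a reduction, and with no lookahead the parser cannot choose between them.

Augment with S' → S and build the canonical LR(0) collection (I0 = CLOSURE({[S' → . S]}), then GOTO on every symbol after a dot until no new states appear). It has 14 states:
  I0: { [A → . y], [S → . A], [S → . y E y], [S' → . S] }  — shift
  I1: { [S → A .] }  — reduce
  I2: { [S' → S .] }  — accept
  I3: { [A → . y], [A → y .], [E → . /], [E → . A / y], [E → . y E A], [S → y . E y] }  — shift, reduce
  I4: { [E → / .] }  — reduce
  I5: { [E → A . / y] }  — shift
  I6: { [S → y E . y] }  — shift
  I7: { [A → . y], [A → y .], [E → . /], [E → . A / y], [E → . y E A], [E → y . E A] }  — shift, reduce
  I8: { [A → . y], [E → y E . A] }  — shift
  I9: { [E → y E A .] }  — reduce
  I10: { [A → y .] }  — reduce
  I11: { [S → y E y .] }  — reduce
  I12: { [E → A / . y] }  — shift
  I13: { [E → A / y .] }  — reduce

No state contains more than one complete item.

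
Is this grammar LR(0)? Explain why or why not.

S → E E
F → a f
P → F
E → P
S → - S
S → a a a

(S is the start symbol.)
Yes, the grammar is LR(0)

Augment with S' → S and build the canonical LR(0) collection (I0 = CLOSURE({[S' → . S]}), then GOTO on every symbol after a dot until no new states appear). It has 13 states:
  I0: { [E → . P], [F → . a f], [P → . F], [S → . - S], [S → . E E], [S → . a a a], [S' → . S] }  — shift
  I1: { [E → . P], [F → . a f], [P → . F], [S → - . S], [S → . - S], [S → . E E], [S → . a a a] }  — shift
  I2: { [E → . P], [F → . a f], [P → . F], [S → E . E] }  — shift
  I3: { [P → F .] }  — reduce
  I4: { [E → P .] }  — reduce
  I5: { [S' → S .] }  — accept
  I6: { [F → a . f], [S → a . a a] }  — shift
  I7: { [S → a a . a] }  — shift
  I8: { [F → a f .] }  — reduce
  I9: { [S → a a a .] }  — reduce
  I10: { [S → E E .] }  — reduce
  I11: { [F → a . f] }  — shift
  I12: { [S → - S .] }  — reduce

Every state is either a pure shift/goto state or contains exactly one complete item and nothing to shift — no conflicts. The grammar is LR(0).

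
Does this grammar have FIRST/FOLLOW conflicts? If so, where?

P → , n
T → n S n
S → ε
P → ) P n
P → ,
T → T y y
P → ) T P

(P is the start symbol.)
A FIRST/FOLLOW conflict occurs when a non-terminal N has a nullable alternative N → β (β ⇒* ε) and another alternative N → α with FIRST(α) ∩ FOLLOW(N) ≠ ∅: on such a lookahead the parser cannot decide between expanding α and letting N vanish via β.

Nullable non-terminals: S.
S has a nullable alternative but only one production, so nothing to check.

P, T have no nullable alternative, so no FIRST/FOLLOW check is needed there.

No FIRST/FOLLOW conflicts found.

Answer: No FIRST/FOLLOW conflicts.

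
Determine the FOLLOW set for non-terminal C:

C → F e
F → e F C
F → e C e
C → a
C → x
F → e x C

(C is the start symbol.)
{ $, 'a', 'e', 'x' }

To compute FOLLOW(C), find every occurrence of C on a right-hand side N → α C β: add FIRST(β) \ {ε}, and if β is empty or nullable also add FOLLOW(N). Iterate to a fixed point.

C is the start symbol, so $ ∈ FOLLOW(C).
In F → e F C: C is at the end, add FOLLOW(F)
In F → e C e: C is followed by e, add FIRST(e) \ {ε} = { 'e' }
In F → e x C: C is at the end, add FOLLOW(F)

The FOLLOW sets referred to above (computed the same way, to a fixed point):
  FOLLOW(F) = { 'a', 'e', 'x' }

Taking the union: FOLLOW(C) = { $, 'a', 'e', 'x' }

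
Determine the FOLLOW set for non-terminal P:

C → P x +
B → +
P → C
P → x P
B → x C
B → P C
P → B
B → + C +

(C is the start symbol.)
To compute FOLLOW(P), find every occurrence of P on a right-hand side N → α P β: add FIRST(β) \ {ε}, and if β is empty or nullable also add FOLLOW(N). Iterate to a fixed point.

In C → P x +: P is followed by x '+', add FIRST(x '+') \ {ε} = { 'x' }
In P → x P: P is at the end; this adds FOLLOW(P) to itself — nothing new
In B → P C: P is followed by C, add FIRST(C) \ {ε} = { '+', 'x' }

Taking the union: FOLLOW(P) = { '+', 'x' }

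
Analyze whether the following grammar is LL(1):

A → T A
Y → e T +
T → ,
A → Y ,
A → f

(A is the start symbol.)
Yes, the grammar is LL(1).

A grammar is LL(1) if for each non-terminal N with multiple productions, the predict sets of those productions are pairwise disjoint, where PREDICT(N → α) = (FIRST(α) \ {ε}) ∪ (FOLLOW(N) if α ⇒* ε).

Relevant sets:
  FIRST(T) = { ',' }
  FIRST(Y) = { 'e' }

For A:
  PREDICT(A → T A) = { ',' }
  PREDICT(A → Y ',') = { 'e' }
  PREDICT(A → f) = { 'f' }
Y, T have a single production, so nothing to check there.

All predict sets are disjoint. The grammar IS LL(1).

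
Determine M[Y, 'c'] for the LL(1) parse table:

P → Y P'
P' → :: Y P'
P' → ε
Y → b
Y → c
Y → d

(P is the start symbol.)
Y → c

To find M[Y, 'c'], we find productions for Y where 'c' is in the predict set (PREDICT(N → α) = (FIRST(α) \ {ε}) ∪ (FOLLOW(N) if α ⇒* ε)).

Y → b: PREDICT = { 'b' }
Y → c: PREDICT = { 'c' }
  'c' is in predict set, so this production goes in M[Y, 'c']
Y → d: PREDICT = { 'd' }

M[Y, 'c'] = Y → c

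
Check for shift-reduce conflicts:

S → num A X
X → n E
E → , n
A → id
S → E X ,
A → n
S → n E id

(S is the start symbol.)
Augment with S' → S and build the canonical LR(0) collection (I0 = CLOSURE({[S' → . S]}), then GOTO on every symbol after a dot until no new states appear). It has 17 states:
  I0: { [E → . , n], [S → . E X ,], [S → . n E id], [S → . num A X], [S' → . S] }  — shift
  I1: { [E → , . n] }  — shift
  I2: { [S → E . X ,], [X → . n E] }  — shift
  I3: { [S' → S .] }  — accept
  I4: { [E → . , n], [S → n . E id] }  — shift
  I5: { [A → . id], [A → . n], [S → num . A X] }  — shift
  I6: { [S → num A . X], [X → . n E] }  — shift
  I7: { [A → id .] }  — reduce
  I8: { [A → n .] }  — reduce
  I9: { [S → num A X .] }  — reduce
  I10: { [E → . , n], [X → n . E] }  — shift
  I11: { [X → n E .] }  — reduce
  I12: { [S → n E . id] }  — shift
  I13: { [S → n E id .] }  — reduce
  I14: { [S → E X . ,] }  — shift
  I15: { [S → E X , .] }  — reduce
  I16: { [E → , n .] }  — reduce

No state contains both a complete item and a shift item.

Answer: No shift-reduce conflicts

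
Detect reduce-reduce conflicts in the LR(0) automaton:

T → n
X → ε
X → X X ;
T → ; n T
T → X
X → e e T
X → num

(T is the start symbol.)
Yes — I3: [T → X .] vs [X → .]

Augment with T' → T and build the canonical LR(0) collection (I0 = CLOSURE({[T' → . T]}), then GOTO on every symbol after a dot until no new states appear). It has 13 states:
  I0: { [T → . ; n T], [T → . X], [T → . n], [T' → . T], [X → . X X ;], [X → . e e T], [X → . num], [X → .] }  — shift, reduce
  I1: { [T → ; . n T] }  — shift
  I2: { [T' → T .] }  — accept
  I3: { [T → X .], [X → . X X ;], [X → . e e T], [X → . num], [X → .], [X → X . X ;] }  — shift, 2 reduces
  I4: { [X → e . e T] }  — shift
  I5: { [T → n .] }  — reduce
  I6: { [X → num .] }  — reduce
  I7: { [T → . ; n T], [T → . X], [T → . n], [X → . X X ;], [X → . e e T], [X → . num], [X → .], [X → e e . T] }  — shift, reduce
  I8: { [X → e e T .] }  — reduce
  I9: { [X → . X X ;], [X → . e e T], [X → . num], [X → .], [X → X . X ;], [X → X X . ;] }  — shift, reduce
  I10: { [X → X X ; .] }  — reduce
  I11: { [T → . ; n T], [T → . X], [T → . n], [T → ; n . T], [X → . X X ;], [X → . e e T], [X → . num], [X → .] }  — shift, reduce
  I12: { [T → ; n T .] }  — reduce

I3 contains complete items [T → X .], [X → .] — reduce-reduce conflict.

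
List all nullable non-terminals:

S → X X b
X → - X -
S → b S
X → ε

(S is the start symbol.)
{ 'X' }

ε-productions: X → ε
So X is immediately nullable.
No further non-terminal can be added: every production for the remaining non-terminals contains a terminal or a non-nullable non-terminal.
Nullable = { 'X' }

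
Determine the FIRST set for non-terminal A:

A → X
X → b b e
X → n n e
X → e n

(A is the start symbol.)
To compute FIRST(A), examine every production with A on the left-hand side, reading each right-hand side left to right until a non-nullable symbol is reached.

FIRST sets of the other non-terminals involved (by the same procedure, iterated to a fixed point):
  FIRST(X) = { 'b', 'e', 'n' }

From A → X:
  - X is a non-terminal: add FIRST(X) \ {ε} = { 'b', 'e', 'n' }
    X is not nullable, so stop

Collecting: FIRST(A) = { 'b', 'e', 'n' }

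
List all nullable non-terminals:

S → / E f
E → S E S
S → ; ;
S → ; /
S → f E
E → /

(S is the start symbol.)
There are no ε-productions, so no non-terminal can derive ε.
No non-terminals are nullable.

Answer: None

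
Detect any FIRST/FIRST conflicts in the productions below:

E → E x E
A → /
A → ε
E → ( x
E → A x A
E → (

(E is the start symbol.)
A FIRST/FIRST conflict occurs when two productions N → α and N → β for the same non-terminal have FIRST(α) ∩ FIRST(β) ≠ ∅ (with ε ∈ FIRST of a nullable right-hand side, so two nullable alternatives also conflict).

FIRST sets of the non-terminals at (or reachable through a nullable prefix from) the front of some alternative:
  FIRST(E) = { '(', '/', 'x' }
  FIRST(A) = { '/', ε }

Productions for E:
  E → E x E: FIRST = { '(', '/', 'x' }
  E → ( x: FIRST = { '(' }
  E → A x A: FIRST = { '/', 'x' }
  E → (: FIRST = { '(' }
Productions for A:
  A → /: FIRST = { '/' }
  A → ε: FIRST = { ε }

Conflict for E: E → E x E and E → ( x
  Overlap: { '(' }
Conflict for E: E → E x E and E → A x A
  Overlap: { '/', 'x' }
Conflict for E: E → E x E and E → (
  Overlap: { '(' }
Conflict for E: E → ( x and E → (
  Overlap: { '(' }

Answer: Yes. E → E x E / E → '(' x on { '(' }; E → E x E / E → A x A on { '/', 'x' }; E → E x E / E → '(' on { '(' }; E → '(' x / E → '(' on { '(' }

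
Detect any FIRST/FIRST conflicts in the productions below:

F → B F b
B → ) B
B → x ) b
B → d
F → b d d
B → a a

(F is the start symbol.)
No FIRST/FIRST conflicts.

A FIRST/FIRST conflict occurs when two productions N → α and N → β for the same non-terminal have FIRST(α) ∩ FIRST(β) ≠ ∅ (with ε ∈ FIRST of a nullable right-hand side, so two nullable alternatives also conflict).

FIRST sets of the non-terminals at (or reachable through a nullable prefix from) the front of some alternative:
  FIRST(B) = { ')', 'a', 'd', 'x' }

Productions for F:
  F → B F b: FIRST = { ')', 'a', 'd', 'x' }
  F → b d d: FIRST = { 'b' }
Productions for B:
  B → ) B: FIRST = { ')' }
  B → x ) b: FIRST = { 'x' }
  B → d: FIRST = { 'd' }
  B → a a: FIRST = { 'a' }

All alternatives of each non-terminal have pairwise disjoint FIRST sets.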